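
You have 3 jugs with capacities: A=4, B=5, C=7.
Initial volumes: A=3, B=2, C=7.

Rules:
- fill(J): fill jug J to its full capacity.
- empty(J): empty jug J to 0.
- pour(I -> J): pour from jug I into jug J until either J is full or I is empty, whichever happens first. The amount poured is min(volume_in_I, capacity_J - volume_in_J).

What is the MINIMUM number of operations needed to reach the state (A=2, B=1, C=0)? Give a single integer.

BFS from (A=3, B=2, C=7). One shortest path:
  1. empty(A) -> (A=0 B=2 C=7)
  2. empty(B) -> (A=0 B=0 C=7)
  3. pour(C -> B) -> (A=0 B=5 C=2)
  4. pour(B -> A) -> (A=4 B=1 C=2)
  5. empty(A) -> (A=0 B=1 C=2)
  6. pour(C -> A) -> (A=2 B=1 C=0)
Reached target in 6 moves.

Answer: 6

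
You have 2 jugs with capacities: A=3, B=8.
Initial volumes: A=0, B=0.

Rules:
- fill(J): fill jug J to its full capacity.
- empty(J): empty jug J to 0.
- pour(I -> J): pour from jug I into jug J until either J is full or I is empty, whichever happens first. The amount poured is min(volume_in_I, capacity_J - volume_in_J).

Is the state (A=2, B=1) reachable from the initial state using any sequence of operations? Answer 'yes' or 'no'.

Answer: no

Derivation:
BFS explored all 22 reachable states.
Reachable set includes: (0,0), (0,1), (0,2), (0,3), (0,4), (0,5), (0,6), (0,7), (0,8), (1,0), (1,8), (2,0) ...
Target (A=2, B=1) not in reachable set → no.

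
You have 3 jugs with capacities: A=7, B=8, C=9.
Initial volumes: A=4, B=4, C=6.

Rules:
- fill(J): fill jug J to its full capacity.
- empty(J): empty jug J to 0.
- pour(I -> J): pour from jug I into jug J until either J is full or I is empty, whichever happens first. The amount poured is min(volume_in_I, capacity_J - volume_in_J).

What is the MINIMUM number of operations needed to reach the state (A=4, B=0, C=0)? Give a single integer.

Answer: 2

Derivation:
BFS from (A=4, B=4, C=6). One shortest path:
  1. empty(B) -> (A=4 B=0 C=6)
  2. empty(C) -> (A=4 B=0 C=0)
Reached target in 2 moves.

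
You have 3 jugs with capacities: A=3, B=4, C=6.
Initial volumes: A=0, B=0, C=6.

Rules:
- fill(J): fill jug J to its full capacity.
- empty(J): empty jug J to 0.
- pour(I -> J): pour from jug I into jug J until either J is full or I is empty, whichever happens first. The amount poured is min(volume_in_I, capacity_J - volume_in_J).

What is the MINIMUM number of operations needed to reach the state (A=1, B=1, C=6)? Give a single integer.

Answer: 6

Derivation:
BFS from (A=0, B=0, C=6). One shortest path:
  1. fill(B) -> (A=0 B=4 C=6)
  2. empty(C) -> (A=0 B=4 C=0)
  3. pour(B -> C) -> (A=0 B=0 C=4)
  4. fill(B) -> (A=0 B=4 C=4)
  5. pour(B -> A) -> (A=3 B=1 C=4)
  6. pour(A -> C) -> (A=1 B=1 C=6)
Reached target in 6 moves.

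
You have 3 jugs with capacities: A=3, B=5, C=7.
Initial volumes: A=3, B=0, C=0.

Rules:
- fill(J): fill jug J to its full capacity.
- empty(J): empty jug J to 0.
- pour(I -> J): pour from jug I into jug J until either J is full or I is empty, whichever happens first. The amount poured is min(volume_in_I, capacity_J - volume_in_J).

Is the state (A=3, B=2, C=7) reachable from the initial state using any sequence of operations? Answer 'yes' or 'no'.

BFS from (A=3, B=0, C=0):
  1. empty(A) -> (A=0 B=0 C=0)
  2. fill(B) -> (A=0 B=5 C=0)
  3. fill(C) -> (A=0 B=5 C=7)
  4. pour(B -> A) -> (A=3 B=2 C=7)
Target reached → yes.

Answer: yes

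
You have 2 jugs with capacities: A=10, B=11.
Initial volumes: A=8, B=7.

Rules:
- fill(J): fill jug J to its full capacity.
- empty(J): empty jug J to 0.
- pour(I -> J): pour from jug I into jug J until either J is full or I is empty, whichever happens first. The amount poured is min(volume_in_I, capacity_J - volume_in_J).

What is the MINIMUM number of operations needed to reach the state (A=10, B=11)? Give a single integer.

Answer: 2

Derivation:
BFS from (A=8, B=7). One shortest path:
  1. fill(A) -> (A=10 B=7)
  2. fill(B) -> (A=10 B=11)
Reached target in 2 moves.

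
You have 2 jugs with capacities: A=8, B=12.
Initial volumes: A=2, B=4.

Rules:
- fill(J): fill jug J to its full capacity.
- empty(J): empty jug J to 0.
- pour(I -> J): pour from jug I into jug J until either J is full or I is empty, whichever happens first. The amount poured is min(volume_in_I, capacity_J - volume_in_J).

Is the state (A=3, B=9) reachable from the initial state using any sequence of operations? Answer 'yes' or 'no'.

BFS explored all 21 reachable states.
Reachable set includes: (0,0), (0,2), (0,4), (0,6), (0,8), (0,10), (0,12), (2,0), (2,4), (2,12), (4,0), (4,12) ...
Target (A=3, B=9) not in reachable set → no.

Answer: no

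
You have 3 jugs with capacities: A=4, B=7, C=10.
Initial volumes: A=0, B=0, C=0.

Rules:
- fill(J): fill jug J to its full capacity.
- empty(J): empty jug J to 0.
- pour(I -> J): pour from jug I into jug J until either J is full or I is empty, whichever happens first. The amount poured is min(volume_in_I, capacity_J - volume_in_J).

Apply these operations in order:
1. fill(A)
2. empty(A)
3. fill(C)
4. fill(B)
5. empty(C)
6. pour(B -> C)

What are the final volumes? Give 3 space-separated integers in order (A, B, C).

Step 1: fill(A) -> (A=4 B=0 C=0)
Step 2: empty(A) -> (A=0 B=0 C=0)
Step 3: fill(C) -> (A=0 B=0 C=10)
Step 4: fill(B) -> (A=0 B=7 C=10)
Step 5: empty(C) -> (A=0 B=7 C=0)
Step 6: pour(B -> C) -> (A=0 B=0 C=7)

Answer: 0 0 7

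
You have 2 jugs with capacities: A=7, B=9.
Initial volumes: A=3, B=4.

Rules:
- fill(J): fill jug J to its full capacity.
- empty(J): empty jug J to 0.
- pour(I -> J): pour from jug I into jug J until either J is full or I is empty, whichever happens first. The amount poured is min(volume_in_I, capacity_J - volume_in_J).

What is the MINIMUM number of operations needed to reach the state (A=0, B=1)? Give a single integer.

Answer: 6

Derivation:
BFS from (A=3, B=4). One shortest path:
  1. empty(B) -> (A=3 B=0)
  2. pour(A -> B) -> (A=0 B=3)
  3. fill(A) -> (A=7 B=3)
  4. pour(A -> B) -> (A=1 B=9)
  5. empty(B) -> (A=1 B=0)
  6. pour(A -> B) -> (A=0 B=1)
Reached target in 6 moves.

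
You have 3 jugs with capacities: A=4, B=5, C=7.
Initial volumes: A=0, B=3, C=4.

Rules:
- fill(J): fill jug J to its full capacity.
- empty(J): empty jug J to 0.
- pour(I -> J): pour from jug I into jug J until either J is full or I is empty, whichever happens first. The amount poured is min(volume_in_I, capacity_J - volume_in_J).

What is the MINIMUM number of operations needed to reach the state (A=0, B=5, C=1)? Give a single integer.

BFS from (A=0, B=3, C=4). One shortest path:
  1. fill(C) -> (A=0 B=3 C=7)
  2. pour(C -> A) -> (A=4 B=3 C=3)
  3. empty(A) -> (A=0 B=3 C=3)
  4. pour(C -> B) -> (A=0 B=5 C=1)
Reached target in 4 moves.

Answer: 4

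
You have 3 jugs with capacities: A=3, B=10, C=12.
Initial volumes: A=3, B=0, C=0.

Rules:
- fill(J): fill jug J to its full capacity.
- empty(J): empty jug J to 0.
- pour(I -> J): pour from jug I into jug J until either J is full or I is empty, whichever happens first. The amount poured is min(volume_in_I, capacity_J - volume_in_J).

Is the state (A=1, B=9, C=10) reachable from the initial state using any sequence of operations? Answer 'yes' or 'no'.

Answer: no

Derivation:
BFS explored all 374 reachable states.
Reachable set includes: (0,0,0), (0,0,1), (0,0,2), (0,0,3), (0,0,4), (0,0,5), (0,0,6), (0,0,7), (0,0,8), (0,0,9), (0,0,10), (0,0,11) ...
Target (A=1, B=9, C=10) not in reachable set → no.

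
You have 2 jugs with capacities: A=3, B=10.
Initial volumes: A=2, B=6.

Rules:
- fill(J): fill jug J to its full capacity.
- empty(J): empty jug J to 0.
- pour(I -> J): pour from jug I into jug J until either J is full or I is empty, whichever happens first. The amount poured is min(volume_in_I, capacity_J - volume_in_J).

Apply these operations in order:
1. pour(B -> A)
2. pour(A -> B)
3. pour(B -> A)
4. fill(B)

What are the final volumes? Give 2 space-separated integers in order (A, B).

Step 1: pour(B -> A) -> (A=3 B=5)
Step 2: pour(A -> B) -> (A=0 B=8)
Step 3: pour(B -> A) -> (A=3 B=5)
Step 4: fill(B) -> (A=3 B=10)

Answer: 3 10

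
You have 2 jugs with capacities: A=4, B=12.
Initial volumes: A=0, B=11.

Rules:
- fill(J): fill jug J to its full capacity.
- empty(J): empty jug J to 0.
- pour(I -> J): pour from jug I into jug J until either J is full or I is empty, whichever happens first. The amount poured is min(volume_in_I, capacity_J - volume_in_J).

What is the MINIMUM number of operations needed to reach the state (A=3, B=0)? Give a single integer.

BFS from (A=0, B=11). One shortest path:
  1. fill(A) -> (A=4 B=11)
  2. pour(A -> B) -> (A=3 B=12)
  3. empty(B) -> (A=3 B=0)
Reached target in 3 moves.

Answer: 3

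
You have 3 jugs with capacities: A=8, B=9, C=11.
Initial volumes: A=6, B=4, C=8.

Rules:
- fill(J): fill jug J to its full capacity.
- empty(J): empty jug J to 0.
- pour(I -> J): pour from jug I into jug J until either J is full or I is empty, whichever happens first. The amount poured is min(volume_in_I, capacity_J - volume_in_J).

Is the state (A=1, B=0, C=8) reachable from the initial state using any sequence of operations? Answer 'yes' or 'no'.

BFS from (A=6, B=4, C=8):
  1. pour(A -> B) -> (A=1 B=9 C=8)
  2. empty(B) -> (A=1 B=0 C=8)
Target reached → yes.

Answer: yes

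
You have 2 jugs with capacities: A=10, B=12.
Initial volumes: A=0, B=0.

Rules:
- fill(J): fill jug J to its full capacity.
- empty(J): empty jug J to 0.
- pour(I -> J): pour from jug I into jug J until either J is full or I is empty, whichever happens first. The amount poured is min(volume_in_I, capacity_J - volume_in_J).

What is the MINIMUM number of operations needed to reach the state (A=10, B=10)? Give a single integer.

Answer: 3

Derivation:
BFS from (A=0, B=0). One shortest path:
  1. fill(A) -> (A=10 B=0)
  2. pour(A -> B) -> (A=0 B=10)
  3. fill(A) -> (A=10 B=10)
Reached target in 3 moves.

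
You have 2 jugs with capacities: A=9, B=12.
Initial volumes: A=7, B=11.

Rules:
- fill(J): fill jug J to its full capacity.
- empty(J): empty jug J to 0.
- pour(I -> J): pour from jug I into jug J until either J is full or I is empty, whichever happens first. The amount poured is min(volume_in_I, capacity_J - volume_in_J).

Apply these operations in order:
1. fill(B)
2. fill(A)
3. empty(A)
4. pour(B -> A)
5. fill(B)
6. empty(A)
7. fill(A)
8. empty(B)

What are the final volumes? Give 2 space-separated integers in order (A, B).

Step 1: fill(B) -> (A=7 B=12)
Step 2: fill(A) -> (A=9 B=12)
Step 3: empty(A) -> (A=0 B=12)
Step 4: pour(B -> A) -> (A=9 B=3)
Step 5: fill(B) -> (A=9 B=12)
Step 6: empty(A) -> (A=0 B=12)
Step 7: fill(A) -> (A=9 B=12)
Step 8: empty(B) -> (A=9 B=0)

Answer: 9 0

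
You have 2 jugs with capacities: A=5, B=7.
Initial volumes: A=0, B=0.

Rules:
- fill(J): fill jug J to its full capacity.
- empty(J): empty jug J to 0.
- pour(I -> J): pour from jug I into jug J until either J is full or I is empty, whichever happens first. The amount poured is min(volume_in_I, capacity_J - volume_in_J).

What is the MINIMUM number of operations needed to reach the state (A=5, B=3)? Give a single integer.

Answer: 7

Derivation:
BFS from (A=0, B=0). One shortest path:
  1. fill(A) -> (A=5 B=0)
  2. pour(A -> B) -> (A=0 B=5)
  3. fill(A) -> (A=5 B=5)
  4. pour(A -> B) -> (A=3 B=7)
  5. empty(B) -> (A=3 B=0)
  6. pour(A -> B) -> (A=0 B=3)
  7. fill(A) -> (A=5 B=3)
Reached target in 7 moves.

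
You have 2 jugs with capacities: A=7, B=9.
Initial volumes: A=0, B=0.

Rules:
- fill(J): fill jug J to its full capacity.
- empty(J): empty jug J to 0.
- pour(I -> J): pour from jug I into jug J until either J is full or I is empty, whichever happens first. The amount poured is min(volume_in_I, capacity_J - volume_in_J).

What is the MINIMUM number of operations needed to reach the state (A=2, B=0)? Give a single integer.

Answer: 4

Derivation:
BFS from (A=0, B=0). One shortest path:
  1. fill(B) -> (A=0 B=9)
  2. pour(B -> A) -> (A=7 B=2)
  3. empty(A) -> (A=0 B=2)
  4. pour(B -> A) -> (A=2 B=0)
Reached target in 4 moves.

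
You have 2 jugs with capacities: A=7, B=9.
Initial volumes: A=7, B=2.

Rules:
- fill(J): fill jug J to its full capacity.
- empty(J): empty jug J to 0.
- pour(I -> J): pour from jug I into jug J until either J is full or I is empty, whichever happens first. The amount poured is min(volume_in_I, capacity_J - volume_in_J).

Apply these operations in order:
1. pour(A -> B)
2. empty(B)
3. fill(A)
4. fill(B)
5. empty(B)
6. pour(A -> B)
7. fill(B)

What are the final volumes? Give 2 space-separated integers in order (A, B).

Answer: 0 9

Derivation:
Step 1: pour(A -> B) -> (A=0 B=9)
Step 2: empty(B) -> (A=0 B=0)
Step 3: fill(A) -> (A=7 B=0)
Step 4: fill(B) -> (A=7 B=9)
Step 5: empty(B) -> (A=7 B=0)
Step 6: pour(A -> B) -> (A=0 B=7)
Step 7: fill(B) -> (A=0 B=9)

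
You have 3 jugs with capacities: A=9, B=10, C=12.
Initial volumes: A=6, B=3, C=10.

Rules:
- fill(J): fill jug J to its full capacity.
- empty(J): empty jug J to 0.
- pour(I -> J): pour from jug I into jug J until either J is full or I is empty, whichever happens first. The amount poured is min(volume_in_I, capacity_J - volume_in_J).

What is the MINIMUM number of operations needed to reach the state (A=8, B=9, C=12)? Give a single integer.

BFS from (A=6, B=3, C=10). One shortest path:
  1. pour(A -> B) -> (A=0 B=9 C=10)
  2. pour(C -> A) -> (A=9 B=9 C=1)
  3. pour(A -> B) -> (A=8 B=10 C=1)
  4. pour(B -> C) -> (A=8 B=0 C=11)
  5. fill(B) -> (A=8 B=10 C=11)
  6. pour(B -> C) -> (A=8 B=9 C=12)
Reached target in 6 moves.

Answer: 6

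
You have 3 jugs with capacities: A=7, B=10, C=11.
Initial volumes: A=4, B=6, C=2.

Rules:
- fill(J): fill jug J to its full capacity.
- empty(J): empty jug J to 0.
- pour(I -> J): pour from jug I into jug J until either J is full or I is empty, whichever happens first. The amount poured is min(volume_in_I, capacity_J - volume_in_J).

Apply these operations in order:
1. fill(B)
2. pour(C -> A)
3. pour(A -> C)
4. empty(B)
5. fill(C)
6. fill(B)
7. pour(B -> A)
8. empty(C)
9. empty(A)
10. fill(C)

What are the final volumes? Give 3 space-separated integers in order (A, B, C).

Answer: 0 3 11

Derivation:
Step 1: fill(B) -> (A=4 B=10 C=2)
Step 2: pour(C -> A) -> (A=6 B=10 C=0)
Step 3: pour(A -> C) -> (A=0 B=10 C=6)
Step 4: empty(B) -> (A=0 B=0 C=6)
Step 5: fill(C) -> (A=0 B=0 C=11)
Step 6: fill(B) -> (A=0 B=10 C=11)
Step 7: pour(B -> A) -> (A=7 B=3 C=11)
Step 8: empty(C) -> (A=7 B=3 C=0)
Step 9: empty(A) -> (A=0 B=3 C=0)
Step 10: fill(C) -> (A=0 B=3 C=11)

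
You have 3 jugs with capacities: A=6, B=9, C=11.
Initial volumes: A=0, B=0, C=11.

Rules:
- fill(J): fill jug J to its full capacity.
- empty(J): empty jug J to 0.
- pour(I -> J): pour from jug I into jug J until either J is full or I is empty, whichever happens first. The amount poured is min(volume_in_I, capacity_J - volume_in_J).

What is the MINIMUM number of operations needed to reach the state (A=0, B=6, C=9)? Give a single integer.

BFS from (A=0, B=0, C=11). One shortest path:
  1. fill(A) -> (A=6 B=0 C=11)
  2. fill(B) -> (A=6 B=9 C=11)
  3. empty(C) -> (A=6 B=9 C=0)
  4. pour(B -> C) -> (A=6 B=0 C=9)
  5. pour(A -> B) -> (A=0 B=6 C=9)
Reached target in 5 moves.

Answer: 5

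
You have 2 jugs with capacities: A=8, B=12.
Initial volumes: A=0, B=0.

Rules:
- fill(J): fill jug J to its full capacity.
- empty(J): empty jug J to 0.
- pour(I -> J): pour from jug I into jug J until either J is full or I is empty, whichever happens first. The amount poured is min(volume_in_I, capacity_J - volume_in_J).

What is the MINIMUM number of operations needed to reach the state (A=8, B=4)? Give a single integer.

BFS from (A=0, B=0). One shortest path:
  1. fill(B) -> (A=0 B=12)
  2. pour(B -> A) -> (A=8 B=4)
Reached target in 2 moves.

Answer: 2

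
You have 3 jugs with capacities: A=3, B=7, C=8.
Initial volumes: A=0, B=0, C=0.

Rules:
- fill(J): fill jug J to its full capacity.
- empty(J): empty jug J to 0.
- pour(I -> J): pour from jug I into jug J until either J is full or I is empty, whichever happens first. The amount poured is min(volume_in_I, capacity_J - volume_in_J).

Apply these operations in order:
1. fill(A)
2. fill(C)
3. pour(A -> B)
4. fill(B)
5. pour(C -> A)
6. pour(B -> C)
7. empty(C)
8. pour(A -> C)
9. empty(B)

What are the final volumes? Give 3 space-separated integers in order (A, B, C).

Step 1: fill(A) -> (A=3 B=0 C=0)
Step 2: fill(C) -> (A=3 B=0 C=8)
Step 3: pour(A -> B) -> (A=0 B=3 C=8)
Step 4: fill(B) -> (A=0 B=7 C=8)
Step 5: pour(C -> A) -> (A=3 B=7 C=5)
Step 6: pour(B -> C) -> (A=3 B=4 C=8)
Step 7: empty(C) -> (A=3 B=4 C=0)
Step 8: pour(A -> C) -> (A=0 B=4 C=3)
Step 9: empty(B) -> (A=0 B=0 C=3)

Answer: 0 0 3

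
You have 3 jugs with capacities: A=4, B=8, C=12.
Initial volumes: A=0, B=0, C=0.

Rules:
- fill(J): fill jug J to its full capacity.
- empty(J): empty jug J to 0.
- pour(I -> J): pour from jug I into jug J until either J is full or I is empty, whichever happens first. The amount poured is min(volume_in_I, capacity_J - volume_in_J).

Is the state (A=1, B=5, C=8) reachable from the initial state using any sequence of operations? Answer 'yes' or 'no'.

Answer: no

Derivation:
BFS explored all 24 reachable states.
Reachable set includes: (0,0,0), (0,0,4), (0,0,8), (0,0,12), (0,4,0), (0,4,4), (0,4,8), (0,4,12), (0,8,0), (0,8,4), (0,8,8), (0,8,12) ...
Target (A=1, B=5, C=8) not in reachable set → no.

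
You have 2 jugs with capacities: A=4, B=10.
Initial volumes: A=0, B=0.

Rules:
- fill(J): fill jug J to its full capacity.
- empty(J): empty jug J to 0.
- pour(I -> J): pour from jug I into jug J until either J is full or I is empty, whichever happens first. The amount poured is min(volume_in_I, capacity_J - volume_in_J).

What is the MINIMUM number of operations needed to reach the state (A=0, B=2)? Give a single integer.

BFS from (A=0, B=0). One shortest path:
  1. fill(B) -> (A=0 B=10)
  2. pour(B -> A) -> (A=4 B=6)
  3. empty(A) -> (A=0 B=6)
  4. pour(B -> A) -> (A=4 B=2)
  5. empty(A) -> (A=0 B=2)
Reached target in 5 moves.

Answer: 5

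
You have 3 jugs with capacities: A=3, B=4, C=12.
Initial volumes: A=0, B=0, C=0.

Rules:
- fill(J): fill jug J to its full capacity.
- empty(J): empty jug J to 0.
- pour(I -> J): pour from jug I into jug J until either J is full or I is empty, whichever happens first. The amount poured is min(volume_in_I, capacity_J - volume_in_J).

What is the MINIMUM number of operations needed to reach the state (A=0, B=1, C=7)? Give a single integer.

BFS from (A=0, B=0, C=0). One shortest path:
  1. fill(B) -> (A=0 B=4 C=0)
  2. pour(B -> C) -> (A=0 B=0 C=4)
  3. fill(B) -> (A=0 B=4 C=4)
  4. pour(B -> A) -> (A=3 B=1 C=4)
  5. pour(A -> C) -> (A=0 B=1 C=7)
Reached target in 5 moves.

Answer: 5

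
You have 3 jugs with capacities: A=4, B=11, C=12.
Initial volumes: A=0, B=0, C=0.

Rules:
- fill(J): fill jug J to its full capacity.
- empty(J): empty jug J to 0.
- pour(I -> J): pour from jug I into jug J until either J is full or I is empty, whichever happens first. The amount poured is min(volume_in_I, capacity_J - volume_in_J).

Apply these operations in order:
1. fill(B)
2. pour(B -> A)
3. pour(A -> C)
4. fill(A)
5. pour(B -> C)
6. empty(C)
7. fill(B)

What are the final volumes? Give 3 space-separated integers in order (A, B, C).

Step 1: fill(B) -> (A=0 B=11 C=0)
Step 2: pour(B -> A) -> (A=4 B=7 C=0)
Step 3: pour(A -> C) -> (A=0 B=7 C=4)
Step 4: fill(A) -> (A=4 B=7 C=4)
Step 5: pour(B -> C) -> (A=4 B=0 C=11)
Step 6: empty(C) -> (A=4 B=0 C=0)
Step 7: fill(B) -> (A=4 B=11 C=0)

Answer: 4 11 0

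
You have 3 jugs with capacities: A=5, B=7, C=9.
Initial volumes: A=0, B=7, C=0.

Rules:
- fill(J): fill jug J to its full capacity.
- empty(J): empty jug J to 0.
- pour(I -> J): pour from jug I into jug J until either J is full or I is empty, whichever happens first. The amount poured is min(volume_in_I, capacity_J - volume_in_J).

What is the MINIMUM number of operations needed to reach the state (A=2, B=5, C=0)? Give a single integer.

Answer: 4

Derivation:
BFS from (A=0, B=7, C=0). One shortest path:
  1. pour(B -> A) -> (A=5 B=2 C=0)
  2. pour(A -> C) -> (A=0 B=2 C=5)
  3. pour(B -> A) -> (A=2 B=0 C=5)
  4. pour(C -> B) -> (A=2 B=5 C=0)
Reached target in 4 moves.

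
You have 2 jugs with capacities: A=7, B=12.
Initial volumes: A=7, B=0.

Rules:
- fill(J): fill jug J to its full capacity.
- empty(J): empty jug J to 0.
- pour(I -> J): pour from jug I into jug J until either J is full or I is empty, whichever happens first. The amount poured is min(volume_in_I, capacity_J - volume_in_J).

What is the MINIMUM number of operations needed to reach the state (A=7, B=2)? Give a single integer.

Answer: 6

Derivation:
BFS from (A=7, B=0). One shortest path:
  1. pour(A -> B) -> (A=0 B=7)
  2. fill(A) -> (A=7 B=7)
  3. pour(A -> B) -> (A=2 B=12)
  4. empty(B) -> (A=2 B=0)
  5. pour(A -> B) -> (A=0 B=2)
  6. fill(A) -> (A=7 B=2)
Reached target in 6 moves.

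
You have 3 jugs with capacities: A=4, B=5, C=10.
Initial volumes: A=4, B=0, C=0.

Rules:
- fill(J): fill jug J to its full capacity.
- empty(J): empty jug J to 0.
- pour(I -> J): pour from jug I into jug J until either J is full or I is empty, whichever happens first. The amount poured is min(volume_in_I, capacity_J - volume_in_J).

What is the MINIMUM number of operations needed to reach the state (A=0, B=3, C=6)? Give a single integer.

BFS from (A=4, B=0, C=0). One shortest path:
  1. fill(C) -> (A=4 B=0 C=10)
  2. pour(A -> B) -> (A=0 B=4 C=10)
  3. pour(C -> A) -> (A=4 B=4 C=6)
  4. pour(A -> B) -> (A=3 B=5 C=6)
  5. empty(B) -> (A=3 B=0 C=6)
  6. pour(A -> B) -> (A=0 B=3 C=6)
Reached target in 6 moves.

Answer: 6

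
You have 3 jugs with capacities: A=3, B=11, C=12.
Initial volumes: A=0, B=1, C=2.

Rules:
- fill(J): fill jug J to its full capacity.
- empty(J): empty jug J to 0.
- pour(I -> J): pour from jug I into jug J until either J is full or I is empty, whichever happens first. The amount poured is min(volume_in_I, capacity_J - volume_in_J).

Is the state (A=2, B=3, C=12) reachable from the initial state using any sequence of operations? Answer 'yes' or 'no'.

Answer: yes

Derivation:
BFS from (A=0, B=1, C=2):
  1. fill(A) -> (A=3 B=1 C=2)
  2. empty(B) -> (A=3 B=0 C=2)
  3. pour(A -> B) -> (A=0 B=3 C=2)
  4. pour(C -> A) -> (A=2 B=3 C=0)
  5. fill(C) -> (A=2 B=3 C=12)
Target reached → yes.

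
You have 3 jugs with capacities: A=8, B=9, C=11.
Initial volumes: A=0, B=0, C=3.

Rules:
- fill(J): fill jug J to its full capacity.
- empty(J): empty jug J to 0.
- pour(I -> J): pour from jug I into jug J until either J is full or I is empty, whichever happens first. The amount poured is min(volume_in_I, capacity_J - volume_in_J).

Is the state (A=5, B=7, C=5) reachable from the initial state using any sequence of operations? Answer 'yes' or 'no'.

BFS explored all 520 reachable states.
Reachable set includes: (0,0,0), (0,0,1), (0,0,2), (0,0,3), (0,0,4), (0,0,5), (0,0,6), (0,0,7), (0,0,8), (0,0,9), (0,0,10), (0,0,11) ...
Target (A=5, B=7, C=5) not in reachable set → no.

Answer: no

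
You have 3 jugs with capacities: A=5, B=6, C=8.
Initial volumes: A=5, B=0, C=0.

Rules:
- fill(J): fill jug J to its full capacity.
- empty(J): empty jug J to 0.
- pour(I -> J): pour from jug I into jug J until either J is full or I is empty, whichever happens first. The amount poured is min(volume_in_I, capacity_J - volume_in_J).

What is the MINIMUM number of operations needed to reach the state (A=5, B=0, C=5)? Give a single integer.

BFS from (A=5, B=0, C=0). One shortest path:
  1. pour(A -> C) -> (A=0 B=0 C=5)
  2. fill(A) -> (A=5 B=0 C=5)
Reached target in 2 moves.

Answer: 2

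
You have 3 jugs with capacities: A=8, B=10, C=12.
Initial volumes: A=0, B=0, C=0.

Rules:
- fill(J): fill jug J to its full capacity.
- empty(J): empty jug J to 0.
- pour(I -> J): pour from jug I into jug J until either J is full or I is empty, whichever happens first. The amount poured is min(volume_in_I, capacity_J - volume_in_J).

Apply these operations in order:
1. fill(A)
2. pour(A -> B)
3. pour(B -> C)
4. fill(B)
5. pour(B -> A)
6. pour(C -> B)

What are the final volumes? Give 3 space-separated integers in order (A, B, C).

Step 1: fill(A) -> (A=8 B=0 C=0)
Step 2: pour(A -> B) -> (A=0 B=8 C=0)
Step 3: pour(B -> C) -> (A=0 B=0 C=8)
Step 4: fill(B) -> (A=0 B=10 C=8)
Step 5: pour(B -> A) -> (A=8 B=2 C=8)
Step 6: pour(C -> B) -> (A=8 B=10 C=0)

Answer: 8 10 0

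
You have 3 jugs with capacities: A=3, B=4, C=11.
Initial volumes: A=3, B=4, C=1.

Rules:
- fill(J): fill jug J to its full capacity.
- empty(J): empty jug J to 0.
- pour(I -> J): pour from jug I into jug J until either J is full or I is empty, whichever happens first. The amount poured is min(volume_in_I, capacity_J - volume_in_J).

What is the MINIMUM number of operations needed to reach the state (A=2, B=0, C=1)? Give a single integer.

BFS from (A=3, B=4, C=1). One shortest path:
  1. empty(B) -> (A=3 B=0 C=1)
  2. pour(A -> B) -> (A=0 B=3 C=1)
  3. fill(A) -> (A=3 B=3 C=1)
  4. pour(A -> B) -> (A=2 B=4 C=1)
  5. empty(B) -> (A=2 B=0 C=1)
Reached target in 5 moves.

Answer: 5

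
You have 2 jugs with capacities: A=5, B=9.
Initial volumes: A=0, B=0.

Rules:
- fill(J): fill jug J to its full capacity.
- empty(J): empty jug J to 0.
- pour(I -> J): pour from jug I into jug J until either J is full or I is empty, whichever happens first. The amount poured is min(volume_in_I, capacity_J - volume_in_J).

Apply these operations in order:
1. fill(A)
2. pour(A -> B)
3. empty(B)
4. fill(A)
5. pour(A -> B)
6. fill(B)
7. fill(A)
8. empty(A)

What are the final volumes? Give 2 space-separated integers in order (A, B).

Step 1: fill(A) -> (A=5 B=0)
Step 2: pour(A -> B) -> (A=0 B=5)
Step 3: empty(B) -> (A=0 B=0)
Step 4: fill(A) -> (A=5 B=0)
Step 5: pour(A -> B) -> (A=0 B=5)
Step 6: fill(B) -> (A=0 B=9)
Step 7: fill(A) -> (A=5 B=9)
Step 8: empty(A) -> (A=0 B=9)

Answer: 0 9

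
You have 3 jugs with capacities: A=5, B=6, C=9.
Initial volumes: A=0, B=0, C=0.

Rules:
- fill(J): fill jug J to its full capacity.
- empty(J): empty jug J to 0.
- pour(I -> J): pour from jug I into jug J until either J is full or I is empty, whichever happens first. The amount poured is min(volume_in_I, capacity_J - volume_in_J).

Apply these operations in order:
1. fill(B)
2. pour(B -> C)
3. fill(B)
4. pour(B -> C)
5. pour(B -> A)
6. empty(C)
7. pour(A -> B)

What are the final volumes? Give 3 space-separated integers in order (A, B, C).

Answer: 0 3 0

Derivation:
Step 1: fill(B) -> (A=0 B=6 C=0)
Step 2: pour(B -> C) -> (A=0 B=0 C=6)
Step 3: fill(B) -> (A=0 B=6 C=6)
Step 4: pour(B -> C) -> (A=0 B=3 C=9)
Step 5: pour(B -> A) -> (A=3 B=0 C=9)
Step 6: empty(C) -> (A=3 B=0 C=0)
Step 7: pour(A -> B) -> (A=0 B=3 C=0)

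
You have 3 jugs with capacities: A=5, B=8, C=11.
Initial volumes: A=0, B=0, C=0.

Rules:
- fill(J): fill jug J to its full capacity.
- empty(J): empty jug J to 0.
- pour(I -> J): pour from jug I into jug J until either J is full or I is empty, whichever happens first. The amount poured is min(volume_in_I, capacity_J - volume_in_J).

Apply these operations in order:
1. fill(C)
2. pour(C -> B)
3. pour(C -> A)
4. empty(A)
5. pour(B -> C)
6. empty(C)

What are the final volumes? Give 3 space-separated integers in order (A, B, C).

Answer: 0 0 0

Derivation:
Step 1: fill(C) -> (A=0 B=0 C=11)
Step 2: pour(C -> B) -> (A=0 B=8 C=3)
Step 3: pour(C -> A) -> (A=3 B=8 C=0)
Step 4: empty(A) -> (A=0 B=8 C=0)
Step 5: pour(B -> C) -> (A=0 B=0 C=8)
Step 6: empty(C) -> (A=0 B=0 C=0)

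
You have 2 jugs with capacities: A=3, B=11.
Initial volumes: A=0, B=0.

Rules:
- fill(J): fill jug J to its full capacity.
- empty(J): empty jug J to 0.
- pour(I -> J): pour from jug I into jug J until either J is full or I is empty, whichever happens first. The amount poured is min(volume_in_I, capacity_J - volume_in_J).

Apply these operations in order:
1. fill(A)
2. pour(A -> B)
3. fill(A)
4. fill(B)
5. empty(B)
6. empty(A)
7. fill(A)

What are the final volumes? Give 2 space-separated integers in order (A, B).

Answer: 3 0

Derivation:
Step 1: fill(A) -> (A=3 B=0)
Step 2: pour(A -> B) -> (A=0 B=3)
Step 3: fill(A) -> (A=3 B=3)
Step 4: fill(B) -> (A=3 B=11)
Step 5: empty(B) -> (A=3 B=0)
Step 6: empty(A) -> (A=0 B=0)
Step 7: fill(A) -> (A=3 B=0)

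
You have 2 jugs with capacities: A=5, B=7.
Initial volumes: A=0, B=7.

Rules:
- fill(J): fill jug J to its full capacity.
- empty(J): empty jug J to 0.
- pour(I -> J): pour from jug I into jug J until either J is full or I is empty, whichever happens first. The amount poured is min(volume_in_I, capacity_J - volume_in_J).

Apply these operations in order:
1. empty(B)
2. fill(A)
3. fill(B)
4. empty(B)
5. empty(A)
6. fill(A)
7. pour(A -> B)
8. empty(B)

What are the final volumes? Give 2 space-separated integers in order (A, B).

Answer: 0 0

Derivation:
Step 1: empty(B) -> (A=0 B=0)
Step 2: fill(A) -> (A=5 B=0)
Step 3: fill(B) -> (A=5 B=7)
Step 4: empty(B) -> (A=5 B=0)
Step 5: empty(A) -> (A=0 B=0)
Step 6: fill(A) -> (A=5 B=0)
Step 7: pour(A -> B) -> (A=0 B=5)
Step 8: empty(B) -> (A=0 B=0)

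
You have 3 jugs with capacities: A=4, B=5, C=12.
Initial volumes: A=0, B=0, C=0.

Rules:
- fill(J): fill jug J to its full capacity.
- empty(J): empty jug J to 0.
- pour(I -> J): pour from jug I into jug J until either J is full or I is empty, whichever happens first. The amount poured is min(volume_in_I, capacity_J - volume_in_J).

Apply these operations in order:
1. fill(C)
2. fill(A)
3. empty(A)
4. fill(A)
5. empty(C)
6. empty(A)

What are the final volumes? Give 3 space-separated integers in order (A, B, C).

Step 1: fill(C) -> (A=0 B=0 C=12)
Step 2: fill(A) -> (A=4 B=0 C=12)
Step 3: empty(A) -> (A=0 B=0 C=12)
Step 4: fill(A) -> (A=4 B=0 C=12)
Step 5: empty(C) -> (A=4 B=0 C=0)
Step 6: empty(A) -> (A=0 B=0 C=0)

Answer: 0 0 0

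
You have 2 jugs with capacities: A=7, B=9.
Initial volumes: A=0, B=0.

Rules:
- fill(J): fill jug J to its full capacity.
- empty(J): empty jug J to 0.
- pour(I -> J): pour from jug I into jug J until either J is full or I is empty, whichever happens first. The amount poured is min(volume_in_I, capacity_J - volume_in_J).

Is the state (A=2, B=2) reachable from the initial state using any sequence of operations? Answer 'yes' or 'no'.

BFS explored all 32 reachable states.
Reachable set includes: (0,0), (0,1), (0,2), (0,3), (0,4), (0,5), (0,6), (0,7), (0,8), (0,9), (1,0), (1,9) ...
Target (A=2, B=2) not in reachable set → no.

Answer: no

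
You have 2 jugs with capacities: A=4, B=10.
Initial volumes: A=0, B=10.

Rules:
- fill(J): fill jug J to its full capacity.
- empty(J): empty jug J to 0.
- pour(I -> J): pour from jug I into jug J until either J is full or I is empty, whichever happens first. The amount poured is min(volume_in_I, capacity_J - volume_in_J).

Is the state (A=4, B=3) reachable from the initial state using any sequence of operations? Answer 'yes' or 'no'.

BFS explored all 14 reachable states.
Reachable set includes: (0,0), (0,2), (0,4), (0,6), (0,8), (0,10), (2,0), (2,10), (4,0), (4,2), (4,4), (4,6) ...
Target (A=4, B=3) not in reachable set → no.

Answer: no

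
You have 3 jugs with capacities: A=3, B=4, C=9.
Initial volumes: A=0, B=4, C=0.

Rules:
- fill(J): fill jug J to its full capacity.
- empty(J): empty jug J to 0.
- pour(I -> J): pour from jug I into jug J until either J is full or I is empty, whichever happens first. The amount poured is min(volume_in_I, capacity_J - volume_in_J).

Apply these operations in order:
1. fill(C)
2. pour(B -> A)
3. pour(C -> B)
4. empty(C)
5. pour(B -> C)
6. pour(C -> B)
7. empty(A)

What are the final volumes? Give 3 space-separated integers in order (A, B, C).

Answer: 0 4 0

Derivation:
Step 1: fill(C) -> (A=0 B=4 C=9)
Step 2: pour(B -> A) -> (A=3 B=1 C=9)
Step 3: pour(C -> B) -> (A=3 B=4 C=6)
Step 4: empty(C) -> (A=3 B=4 C=0)
Step 5: pour(B -> C) -> (A=3 B=0 C=4)
Step 6: pour(C -> B) -> (A=3 B=4 C=0)
Step 7: empty(A) -> (A=0 B=4 C=0)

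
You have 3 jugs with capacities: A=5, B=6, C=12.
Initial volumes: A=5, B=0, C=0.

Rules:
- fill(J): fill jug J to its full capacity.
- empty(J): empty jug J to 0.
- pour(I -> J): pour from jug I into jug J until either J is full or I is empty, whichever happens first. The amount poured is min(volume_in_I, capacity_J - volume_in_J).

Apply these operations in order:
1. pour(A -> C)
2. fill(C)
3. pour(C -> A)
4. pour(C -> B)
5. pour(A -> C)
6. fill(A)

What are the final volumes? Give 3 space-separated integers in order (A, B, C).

Answer: 5 6 6

Derivation:
Step 1: pour(A -> C) -> (A=0 B=0 C=5)
Step 2: fill(C) -> (A=0 B=0 C=12)
Step 3: pour(C -> A) -> (A=5 B=0 C=7)
Step 4: pour(C -> B) -> (A=5 B=6 C=1)
Step 5: pour(A -> C) -> (A=0 B=6 C=6)
Step 6: fill(A) -> (A=5 B=6 C=6)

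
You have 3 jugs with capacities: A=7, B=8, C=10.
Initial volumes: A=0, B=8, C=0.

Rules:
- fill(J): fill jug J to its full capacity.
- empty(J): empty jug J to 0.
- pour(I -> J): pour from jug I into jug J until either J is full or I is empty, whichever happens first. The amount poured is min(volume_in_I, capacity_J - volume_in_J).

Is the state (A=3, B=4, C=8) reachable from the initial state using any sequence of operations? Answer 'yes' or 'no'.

BFS explored all 414 reachable states.
Reachable set includes: (0,0,0), (0,0,1), (0,0,2), (0,0,3), (0,0,4), (0,0,5), (0,0,6), (0,0,7), (0,0,8), (0,0,9), (0,0,10), (0,1,0) ...
Target (A=3, B=4, C=8) not in reachable set → no.

Answer: no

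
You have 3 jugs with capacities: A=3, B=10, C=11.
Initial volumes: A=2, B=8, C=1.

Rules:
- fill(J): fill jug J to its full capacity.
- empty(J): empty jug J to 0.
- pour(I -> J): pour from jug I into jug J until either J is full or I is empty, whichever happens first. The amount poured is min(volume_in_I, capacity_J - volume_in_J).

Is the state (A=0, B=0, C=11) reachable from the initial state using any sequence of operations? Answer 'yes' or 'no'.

Answer: yes

Derivation:
BFS from (A=2, B=8, C=1):
  1. pour(A -> B) -> (A=0 B=10 C=1)
  2. pour(B -> C) -> (A=0 B=0 C=11)
Target reached → yes.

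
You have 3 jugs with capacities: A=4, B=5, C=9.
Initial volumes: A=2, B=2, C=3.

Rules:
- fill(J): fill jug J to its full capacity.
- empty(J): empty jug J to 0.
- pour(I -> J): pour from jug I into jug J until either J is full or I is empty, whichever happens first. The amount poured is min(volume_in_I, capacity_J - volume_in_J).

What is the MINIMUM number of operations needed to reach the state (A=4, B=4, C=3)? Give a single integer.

BFS from (A=2, B=2, C=3). One shortest path:
  1. pour(A -> B) -> (A=0 B=4 C=3)
  2. fill(A) -> (A=4 B=4 C=3)
Reached target in 2 moves.

Answer: 2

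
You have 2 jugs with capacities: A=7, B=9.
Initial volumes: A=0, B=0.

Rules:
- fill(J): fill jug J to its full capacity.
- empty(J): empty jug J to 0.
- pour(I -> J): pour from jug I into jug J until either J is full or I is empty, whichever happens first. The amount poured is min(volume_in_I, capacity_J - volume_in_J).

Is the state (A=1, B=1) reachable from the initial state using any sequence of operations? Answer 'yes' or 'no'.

Answer: no

Derivation:
BFS explored all 32 reachable states.
Reachable set includes: (0,0), (0,1), (0,2), (0,3), (0,4), (0,5), (0,6), (0,7), (0,8), (0,9), (1,0), (1,9) ...
Target (A=1, B=1) not in reachable set → no.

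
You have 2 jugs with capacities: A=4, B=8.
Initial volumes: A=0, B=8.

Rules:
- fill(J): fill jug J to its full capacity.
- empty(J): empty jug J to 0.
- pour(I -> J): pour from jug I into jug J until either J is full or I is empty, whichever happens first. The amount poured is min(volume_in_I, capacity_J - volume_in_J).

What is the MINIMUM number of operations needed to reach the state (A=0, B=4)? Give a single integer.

BFS from (A=0, B=8). One shortest path:
  1. pour(B -> A) -> (A=4 B=4)
  2. empty(A) -> (A=0 B=4)
Reached target in 2 moves.

Answer: 2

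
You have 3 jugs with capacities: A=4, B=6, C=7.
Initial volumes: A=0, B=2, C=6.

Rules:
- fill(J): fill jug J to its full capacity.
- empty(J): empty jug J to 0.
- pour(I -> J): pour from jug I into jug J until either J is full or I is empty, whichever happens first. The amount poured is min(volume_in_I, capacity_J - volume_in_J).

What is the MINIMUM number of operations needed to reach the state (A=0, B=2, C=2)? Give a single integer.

BFS from (A=0, B=2, C=6). One shortest path:
  1. pour(C -> A) -> (A=4 B=2 C=2)
  2. empty(A) -> (A=0 B=2 C=2)
Reached target in 2 moves.

Answer: 2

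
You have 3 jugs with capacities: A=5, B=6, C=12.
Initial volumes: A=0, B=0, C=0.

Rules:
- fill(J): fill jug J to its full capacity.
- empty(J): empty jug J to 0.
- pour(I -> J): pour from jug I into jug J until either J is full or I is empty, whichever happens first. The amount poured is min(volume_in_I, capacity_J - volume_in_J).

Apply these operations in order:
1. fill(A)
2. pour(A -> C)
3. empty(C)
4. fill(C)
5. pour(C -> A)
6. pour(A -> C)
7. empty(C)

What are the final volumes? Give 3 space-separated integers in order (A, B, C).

Step 1: fill(A) -> (A=5 B=0 C=0)
Step 2: pour(A -> C) -> (A=0 B=0 C=5)
Step 3: empty(C) -> (A=0 B=0 C=0)
Step 4: fill(C) -> (A=0 B=0 C=12)
Step 5: pour(C -> A) -> (A=5 B=0 C=7)
Step 6: pour(A -> C) -> (A=0 B=0 C=12)
Step 7: empty(C) -> (A=0 B=0 C=0)

Answer: 0 0 0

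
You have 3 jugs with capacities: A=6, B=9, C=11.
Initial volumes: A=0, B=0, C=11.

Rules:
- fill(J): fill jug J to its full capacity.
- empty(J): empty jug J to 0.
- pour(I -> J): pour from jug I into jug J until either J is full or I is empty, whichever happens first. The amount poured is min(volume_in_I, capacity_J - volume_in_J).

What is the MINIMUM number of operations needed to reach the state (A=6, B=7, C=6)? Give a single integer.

BFS from (A=0, B=0, C=11). One shortest path:
  1. pour(C -> A) -> (A=6 B=0 C=5)
  2. pour(C -> B) -> (A=6 B=5 C=0)
  3. fill(C) -> (A=6 B=5 C=11)
  4. pour(C -> B) -> (A=6 B=9 C=7)
  5. empty(B) -> (A=6 B=0 C=7)
  6. pour(C -> B) -> (A=6 B=7 C=0)
  7. pour(A -> C) -> (A=0 B=7 C=6)
  8. fill(A) -> (A=6 B=7 C=6)
Reached target in 8 moves.

Answer: 8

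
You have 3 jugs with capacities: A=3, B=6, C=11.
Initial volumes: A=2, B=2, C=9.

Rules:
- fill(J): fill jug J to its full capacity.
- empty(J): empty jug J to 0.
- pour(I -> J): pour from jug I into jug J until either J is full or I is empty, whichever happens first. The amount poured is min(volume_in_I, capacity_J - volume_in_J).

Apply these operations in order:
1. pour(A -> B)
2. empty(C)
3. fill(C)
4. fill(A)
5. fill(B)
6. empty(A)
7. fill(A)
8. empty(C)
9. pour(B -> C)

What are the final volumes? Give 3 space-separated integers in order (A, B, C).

Answer: 3 0 6

Derivation:
Step 1: pour(A -> B) -> (A=0 B=4 C=9)
Step 2: empty(C) -> (A=0 B=4 C=0)
Step 3: fill(C) -> (A=0 B=4 C=11)
Step 4: fill(A) -> (A=3 B=4 C=11)
Step 5: fill(B) -> (A=3 B=6 C=11)
Step 6: empty(A) -> (A=0 B=6 C=11)
Step 7: fill(A) -> (A=3 B=6 C=11)
Step 8: empty(C) -> (A=3 B=6 C=0)
Step 9: pour(B -> C) -> (A=3 B=0 C=6)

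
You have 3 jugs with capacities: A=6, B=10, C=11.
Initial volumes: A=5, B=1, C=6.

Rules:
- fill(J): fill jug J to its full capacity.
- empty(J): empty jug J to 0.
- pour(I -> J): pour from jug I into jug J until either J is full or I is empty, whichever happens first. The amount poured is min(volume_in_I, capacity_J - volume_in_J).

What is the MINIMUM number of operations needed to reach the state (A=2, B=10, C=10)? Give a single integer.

Answer: 4

Derivation:
BFS from (A=5, B=1, C=6). One shortest path:
  1. pour(C -> B) -> (A=5 B=7 C=0)
  2. pour(A -> B) -> (A=2 B=10 C=0)
  3. pour(B -> C) -> (A=2 B=0 C=10)
  4. fill(B) -> (A=2 B=10 C=10)
Reached target in 4 moves.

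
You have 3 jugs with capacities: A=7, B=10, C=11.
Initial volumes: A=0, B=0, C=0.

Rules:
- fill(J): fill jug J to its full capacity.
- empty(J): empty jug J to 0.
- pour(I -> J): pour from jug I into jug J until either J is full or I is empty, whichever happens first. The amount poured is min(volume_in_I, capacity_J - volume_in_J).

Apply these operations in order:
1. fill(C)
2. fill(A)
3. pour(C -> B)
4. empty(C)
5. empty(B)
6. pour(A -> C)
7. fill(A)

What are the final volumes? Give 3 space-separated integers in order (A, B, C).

Answer: 7 0 7

Derivation:
Step 1: fill(C) -> (A=0 B=0 C=11)
Step 2: fill(A) -> (A=7 B=0 C=11)
Step 3: pour(C -> B) -> (A=7 B=10 C=1)
Step 4: empty(C) -> (A=7 B=10 C=0)
Step 5: empty(B) -> (A=7 B=0 C=0)
Step 6: pour(A -> C) -> (A=0 B=0 C=7)
Step 7: fill(A) -> (A=7 B=0 C=7)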